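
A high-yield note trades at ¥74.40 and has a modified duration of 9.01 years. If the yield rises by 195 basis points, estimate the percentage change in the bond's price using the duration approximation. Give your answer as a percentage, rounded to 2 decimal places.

-17.57%

Duration approximation: ΔP/P ≈ -D_mod · Δy = -9.01 × (+0.0195) = -0.175695.
As a percentage: -17.5695%.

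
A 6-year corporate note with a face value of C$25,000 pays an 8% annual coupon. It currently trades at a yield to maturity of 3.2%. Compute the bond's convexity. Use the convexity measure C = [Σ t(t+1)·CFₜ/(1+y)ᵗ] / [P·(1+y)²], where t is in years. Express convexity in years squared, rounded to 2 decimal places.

31.70

With y = 0.032:
  t   CF        PV=CF/(1+0.032)^t    t·PV        t(t+1)·PV
  1     2,000.00     1,937.9845     1,937.9845       3,875.9690
  2     2,000.00     1,877.8920     3,755.7839      11,267.3517
  3     2,000.00     1,819.6627     5,458.9882      21,835.9529
  4     2,000.00     1,763.2391     7,052.9564      35,264.7819
  5     2,000.00     1,708.5650     8,542.8251      51,256.9504
  6    27,000.00    22,350.4144   134,102.4866     938,717.4061
  Σ                 31,457.7577   160,851.0247   1,062,218.4121
P = 31,457.7577.
Convexity = Σ t(t+1)·PV / [P·(1+y)²] = 1,062,218.4121 / (31,457.7577 × 1.065024) = 31.70492.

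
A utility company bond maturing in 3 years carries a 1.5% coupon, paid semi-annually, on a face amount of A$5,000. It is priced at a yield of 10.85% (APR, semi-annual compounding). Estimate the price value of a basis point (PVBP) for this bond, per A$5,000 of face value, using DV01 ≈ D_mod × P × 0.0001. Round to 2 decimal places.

A$1.07

Periodic yield y = 0.05425.
  t   CF        PV=CF/(1+0.05425)^t    t·PV
  1        37.50        35.5703        35.5703
  2        37.50        33.7399        67.4798
  3        37.50        32.0037        96.0112
  4        37.50        30.3569       121.4274
  5        37.50        28.7947       143.9737
  6     5,037.50     3,669.0481    22,014.2884
  Σ                  3,829.5136    22,478.7508
P = 3,829.5136; D_Mac = 5.86987 half-year periods = 2.93494 yrs; D_mod = 2.78391 yrs.
DV01 ≈ 2.78391 × 3,829.5136 × 0.0001 = 1.066102.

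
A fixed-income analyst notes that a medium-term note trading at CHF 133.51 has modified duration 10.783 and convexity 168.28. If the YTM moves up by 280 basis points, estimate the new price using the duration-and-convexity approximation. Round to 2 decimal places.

Duration effect: -D_mod·Δy = -10.783 × (+0.028) = -0.301924
Convexity effect: ½·C·(Δy)² = 0.5 × 168.28 × (0.028)² = +0.06596576
ΔP/P ≈ -0.301924 + 0.06596576 = -0.23595824
New price ≈ 133.51 × (1 - 0.23595824) = 102.0072153776.

CHF 102.01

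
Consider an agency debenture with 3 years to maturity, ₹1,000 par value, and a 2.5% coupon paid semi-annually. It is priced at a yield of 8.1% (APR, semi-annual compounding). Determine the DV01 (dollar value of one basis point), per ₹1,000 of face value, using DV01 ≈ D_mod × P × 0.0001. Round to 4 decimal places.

₹0.2378

Periodic yield y = 0.0405.
  t   CF        PV=CF/(1+0.0405)^t    t·PV
  1        12.50        12.0135        12.0135
  2        12.50        11.5458        23.0917
  3        12.50        11.0964        33.2893
  4        12.50        10.6645        42.6581
  5        12.50        10.2494        51.2471
  6     1,012.50       797.8891     4,787.3345
  Σ                    853.4588     4,949.6342
P = 853.4588; D_Mac = 5.79950 half-year periods = 2.89975 yrs; D_mod = 2.78688 yrs.
DV01 ≈ 2.78688 × 853.4588 × 0.0001 = 0.237849.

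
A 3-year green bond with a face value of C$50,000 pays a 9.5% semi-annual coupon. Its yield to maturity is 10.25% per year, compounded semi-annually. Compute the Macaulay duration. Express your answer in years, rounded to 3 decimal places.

Periodic yield y = 0.05125. Discount each cash flow and weight by its period:
  t   CF        PV=CF/(1+0.05125)^t    t·PV
  1     2,375.00     2,259.2152     2,259.2152
  2     2,375.00     2,149.0751     4,298.1502
  3     2,375.00     2,044.3045     6,132.9135
  4     2,375.00     1,944.6416     7,778.5665
  5     2,375.00     1,849.8375     9,249.1873
  6    52,375.00    38,805.0264   232,830.1583
  Σ                 49,052.1003   262,548.1912
Price P = Σ PV = 49,052.1003.
Macaulay duration = Σ(t·PV) / P = 262,548.1912 / 49,052.1003 = 5.35244 half-year periods.
In years: 5.35244 / 2 = 2.67622 years.

2.676 years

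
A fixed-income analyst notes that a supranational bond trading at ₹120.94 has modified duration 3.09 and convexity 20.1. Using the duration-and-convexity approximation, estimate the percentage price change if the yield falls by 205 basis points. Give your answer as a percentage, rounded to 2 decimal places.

+6.76%

Duration effect: -D_mod·Δy = -3.09 × (-0.0205) = +0.063345
Convexity effect: ½·C·(Δy)² = 0.5 × 20.1 × (-0.0205)² = +0.0042235125
ΔP/P ≈ +0.063345 + 0.0042235125 = +0.0675685125
= +6.75685125%.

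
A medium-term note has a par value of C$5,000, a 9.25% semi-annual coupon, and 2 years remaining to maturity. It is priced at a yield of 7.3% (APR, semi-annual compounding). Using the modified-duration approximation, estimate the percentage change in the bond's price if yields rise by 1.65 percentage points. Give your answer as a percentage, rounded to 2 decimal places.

-2.98%

Periodic yield y = 0.0365. Modified duration first:
  t   CF        PV=CF/(1+0.0365)^t    t·PV
  1       231.25       223.1066       223.1066
  2       231.25       215.2500       430.5000
  3       231.25       207.6700       623.0101
  4     5,231.25     4,532.4002    18,129.6008
  Σ                  5,178.4268    19,406.2174
P = 5,178.4268; D_Mac = 3.74751 half-year periods = 1.87376 yrs; D_mod = 1.87376/(1+0.0365) = 1.80777 yrs.
ΔP/P ≈ -D_mod · Δy = -1.80777 × (+0.0165) = -0.029828 = -2.9828%.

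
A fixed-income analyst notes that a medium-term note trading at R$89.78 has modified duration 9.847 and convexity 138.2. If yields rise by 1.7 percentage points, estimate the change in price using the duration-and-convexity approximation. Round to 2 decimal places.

-R$13.24

Duration effect: -D_mod·Δy = -9.847 × (+0.017) = -0.167399
Convexity effect: ½·C·(Δy)² = 0.5 × 138.2 × (0.017)² = +0.0199699
ΔP/P ≈ -0.167399 + 0.0199699 = -0.1474291
ΔP ≈ 89.78 × (-0.1474291) = -13.236184598.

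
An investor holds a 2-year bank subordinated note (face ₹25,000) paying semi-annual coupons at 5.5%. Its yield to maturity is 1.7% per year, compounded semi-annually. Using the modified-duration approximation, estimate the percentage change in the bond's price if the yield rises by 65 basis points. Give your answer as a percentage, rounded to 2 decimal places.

-1.24%

Periodic yield y = 0.0085. Modified duration first:
  t   CF        PV=CF/(1+0.0085)^t    t·PV
  1       687.50       681.7055       681.7055
  2       687.50       675.9598     1,351.9197
  3       687.50       670.2626     2,010.7878
  4    25,687.50    24,832.3733    99,329.4934
  Σ                 26,860.3013   103,373.9064
P = 26,860.3013; D_Mac = 3.84858 half-year periods = 1.92429 yrs; D_mod = 1.92429/(1+0.0085) = 1.90807 yrs.
ΔP/P ≈ -D_mod · Δy = -1.90807 × (+0.0065) = -0.012402 = -1.2402%.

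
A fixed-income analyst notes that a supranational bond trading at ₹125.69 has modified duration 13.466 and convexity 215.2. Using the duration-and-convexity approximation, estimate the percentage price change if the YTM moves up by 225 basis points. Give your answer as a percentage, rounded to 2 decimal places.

Duration effect: -D_mod·Δy = -13.466 × (+0.0225) = -0.302985
Convexity effect: ½·C·(Δy)² = 0.5 × 215.2 × (0.0225)² = +0.0544725
ΔP/P ≈ -0.302985 + 0.0544725 = -0.2485125
= -24.85125%.

-24.85%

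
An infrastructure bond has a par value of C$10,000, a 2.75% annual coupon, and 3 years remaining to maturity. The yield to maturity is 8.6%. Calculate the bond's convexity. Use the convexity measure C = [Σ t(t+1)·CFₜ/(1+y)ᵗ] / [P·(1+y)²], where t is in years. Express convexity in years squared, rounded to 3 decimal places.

9.783

With y = 0.086:
  t   CF        PV=CF/(1+0.086)^t    t·PV        t(t+1)·PV
  1       275.00       253.2228       253.2228         506.4457
  2       275.00       233.1702       466.3404       1,399.0212
  3    10,275.00     8,022.1791    24,066.5374      96,266.1495
  Σ                  8,508.5722    24,786.1006      98,171.6163
P = 8,508.5722.
Convexity = Σ t(t+1)·PV / [P·(1+y)²] = 98,171.6163 / (8,508.5722 × 1.179396) = 9.78294.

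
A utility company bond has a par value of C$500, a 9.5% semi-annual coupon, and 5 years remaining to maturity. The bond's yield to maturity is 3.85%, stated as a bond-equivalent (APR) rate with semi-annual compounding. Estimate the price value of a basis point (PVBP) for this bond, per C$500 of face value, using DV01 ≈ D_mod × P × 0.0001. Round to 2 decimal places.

C$0.26

Periodic yield y = 0.01925.
  t   CF        PV=CF/(1+0.01925)^t    t·PV
  1        23.75        23.3014        23.3014
  2        23.75        22.8614        45.7227
  3        23.75        22.4296        67.2888
  4        23.75        22.0060        88.0239
  5        23.75        21.5904       107.9518
  6        23.75        21.1826       127.0956
  7        23.75        20.7825       145.4778
  8        23.75        20.3900       163.1202
  9        23.75        20.0049       180.0444
  10      523.75       432.8295     4,328.2948
  Σ                    627.3783     5,276.3216
P = 627.3783; D_Mac = 8.41011 half-year periods = 4.20506 yrs; D_mod = 4.12564 yrs.
DV01 ≈ 4.12564 × 627.3783 × 0.0001 = 0.258834.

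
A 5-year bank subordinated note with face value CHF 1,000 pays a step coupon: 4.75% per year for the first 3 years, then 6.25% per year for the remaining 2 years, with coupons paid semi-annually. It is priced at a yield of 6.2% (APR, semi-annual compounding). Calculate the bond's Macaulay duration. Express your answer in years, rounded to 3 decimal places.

4.484 years

Periodic yield y = 0.031. Discount each cash flow and weight by its period:
  t   CF        PV=CF/(1+0.031)^t    t·PV
  1        23.75        23.0359        23.0359
  2        23.75        22.3432        44.6865
  3        23.75        21.6714        65.0143
  4        23.75        21.0198        84.0793
  5        23.75        20.3878       101.9390
  6        23.75        19.7748       118.6487
  7        31.25        25.2371       176.6597
  8        31.25        24.4783       195.8262
  9        31.25        23.7423       213.6803
  10    1,031.25       759.9365     7,599.3651
  Σ                    961.6271     8,622.9348
Price P = Σ PV = 961.6271.
Macaulay duration = Σ(t·PV) / P = 8,622.9348 / 961.6271 = 8.96703 half-year periods.
In years: 8.96703 / 2 = 4.48351 years.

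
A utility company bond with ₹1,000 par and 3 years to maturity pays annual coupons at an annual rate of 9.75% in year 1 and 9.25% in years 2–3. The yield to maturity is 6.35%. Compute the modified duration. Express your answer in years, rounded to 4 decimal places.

Periodic yield y = 0.0635. First find Macaulay duration:
  t   CF        PV=CF/(1+0.0635)^t    t·PV
  1        97.50        91.6784        91.6784
  2        92.50        81.7837       163.5674
  3     1,092.50       908.2574     2,724.7723
  Σ                  1,081.7196     2,980.0181
P = 1,081.7196; Macaulay duration = 2,980.0181 / 1,081.7196 = 2.75489 years.
Modified duration = D_Mac / (1 + y) = 2.75489 / 1.0635 = 2.59040 years.

2.5904 years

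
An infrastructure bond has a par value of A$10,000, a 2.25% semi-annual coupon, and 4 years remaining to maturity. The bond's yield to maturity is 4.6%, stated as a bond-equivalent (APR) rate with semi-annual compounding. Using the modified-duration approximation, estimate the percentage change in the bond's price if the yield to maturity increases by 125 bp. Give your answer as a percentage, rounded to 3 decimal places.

Periodic yield y = 0.023. Modified duration first:
  t   CF        PV=CF/(1+0.023)^t    t·PV
  1       112.50       109.9707       109.9707
  2       112.50       107.4982       214.9964
  3       112.50       105.0813       315.2440
  4       112.50       102.7188       410.8752
  5       112.50       100.4094       502.0470
  6       112.50        98.1519       588.9114
  7       112.50        95.9452       671.6161
  8    10,112.50     8,430.5026    67,444.0205
  Σ                  9,150.2781    70,257.6815
P = 9,150.2781; D_Mac = 7.67820 half-year periods = 3.83910 yrs; D_mod = 3.83910/(1+0.023) = 3.75279 yrs.
ΔP/P ≈ -D_mod · Δy = -3.75279 × (+0.0125) = -0.046910 = -4.6910%.

-4.691%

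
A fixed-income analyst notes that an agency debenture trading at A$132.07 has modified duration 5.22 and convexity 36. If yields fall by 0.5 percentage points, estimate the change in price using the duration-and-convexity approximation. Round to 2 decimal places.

Duration effect: -D_mod·Δy = -5.22 × (-0.005) = +0.026100
Convexity effect: ½·C·(Δy)² = 0.5 × 36 × (-0.005)² = +0.0004500
ΔP/P ≈ +0.026100 + 0.0004500 = +0.026550
ΔP ≈ 132.07 × (+0.026550) = +3.5064585.

+A$3.51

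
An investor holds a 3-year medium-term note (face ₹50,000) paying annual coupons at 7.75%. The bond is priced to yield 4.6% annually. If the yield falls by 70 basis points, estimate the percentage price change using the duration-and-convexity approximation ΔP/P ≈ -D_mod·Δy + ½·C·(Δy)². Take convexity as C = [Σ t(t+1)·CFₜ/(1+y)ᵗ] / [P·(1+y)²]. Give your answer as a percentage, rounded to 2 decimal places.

With y = 0.046:
  t   CF        PV=CF/(1+0.046)^t    t·PV        t(t+1)·PV
  1     3,875.00     3,704.5889     3,704.5889       7,409.1778
  2     3,875.00     3,541.6720     7,083.3440      21,250.0320
  3    53,875.00    47,075.2060   141,225.6181     564,902.4725
  Σ                 54,321.4670   152,013.5510     593,561.6824
P = 54,321.4670; D_Mac = 2.79841 yrs; D_mod = 2.67534 yrs; C = 9.98691.
Duration effect: -2.67534 × (-0.007) = +0.018727
Convexity effect: 0.5 × 9.98691 × (-0.007)² = +0.0002447
ΔP/P ≈ +0.018727 + 0.0002447 = +0.018972 = +1.8972%.

+1.90%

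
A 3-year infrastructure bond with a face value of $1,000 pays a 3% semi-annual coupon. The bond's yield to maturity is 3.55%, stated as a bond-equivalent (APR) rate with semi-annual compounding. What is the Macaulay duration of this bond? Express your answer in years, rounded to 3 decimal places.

Periodic yield y = 0.01775. Discount each cash flow and weight by its period:
  t   CF        PV=CF/(1+0.01775)^t    t·PV
  1        15.00        14.7384        14.7384
  2        15.00        14.4813        28.9627
  3        15.00        14.2288        42.6864
  4        15.00        13.9806        55.9225
  5        15.00        13.7368        68.6840
  6     1,015.00       913.3124     5,479.8747
  Σ                    984.4784     5,690.8687
Price P = Σ PV = 984.4784.
Macaulay duration = Σ(t·PV) / P = 5,690.8687 / 984.4784 = 5.78059 half-year periods.
In years: 5.78059 / 2 = 2.89030 years.

2.890 years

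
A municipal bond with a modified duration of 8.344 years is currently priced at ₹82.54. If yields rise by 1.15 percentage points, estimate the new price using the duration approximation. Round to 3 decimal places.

₹74.620

Duration approximation: ΔP/P ≈ -D_mod · Δy = -8.344 × (+0.0115) = -0.095956.
New price ≈ 82.54 × (1 - 0.095956) = 74.61979176.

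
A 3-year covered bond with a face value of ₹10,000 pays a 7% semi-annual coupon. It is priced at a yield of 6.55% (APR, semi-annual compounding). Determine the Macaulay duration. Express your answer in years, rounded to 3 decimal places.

2.759 years

Periodic yield y = 0.03275. Discount each cash flow and weight by its period:
  t   CF        PV=CF/(1+0.03275)^t    t·PV
  1       350.00       338.9010       338.9010
  2       350.00       328.1540       656.3079
  3       350.00       317.7477       953.2431
  4       350.00       307.6715     1,230.6859
  5       350.00       297.9148     1,489.5738
  6    10,350.00     8,530.3947    51,182.3684
  Σ                 10,120.7836    55,851.0801
Price P = Σ PV = 10,120.7836.
Macaulay duration = Σ(t·PV) / P = 55,851.0801 / 10,120.7836 = 5.51845 half-year periods.
In years: 5.51845 / 2 = 2.75923 years.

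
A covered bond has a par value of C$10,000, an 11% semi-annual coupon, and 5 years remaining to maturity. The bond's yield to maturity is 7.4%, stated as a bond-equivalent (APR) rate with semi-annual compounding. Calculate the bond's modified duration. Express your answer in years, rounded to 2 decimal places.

Periodic yield y = 0.037. First find Macaulay duration:
  t   CF        PV=CF/(1+0.037)^t    t·PV
  1       550.00       530.3761       530.3761
  2       550.00       511.4523     1,022.9047
  3       550.00       493.2038     1,479.6114
  4       550.00       475.6064     1,902.4255
  5       550.00       458.6368     2,293.1840
  6       550.00       442.2727     2,653.6363
  7       550.00       426.4925     2,985.4475
  8       550.00       411.2753     3,290.2025
  9       550.00       396.6011     3,569.4096
  10   10,550.00     7,336.0941    73,360.9414
  Σ                 11,482.0112    93,088.1390
P = 11,482.0112; Macaulay duration = 93,088.1390 / 11,482.0112 = 8.10730 half-year periods = 4.05365 years.
Modified duration = D_Mac / (1 + y) = 4.05365 / 1.037 = 3.90902 years.

3.91 years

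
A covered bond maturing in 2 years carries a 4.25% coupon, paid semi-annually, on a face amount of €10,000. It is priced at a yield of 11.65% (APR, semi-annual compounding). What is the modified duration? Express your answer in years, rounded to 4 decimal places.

1.8269 years

Periodic yield y = 0.05825. First find Macaulay duration:
  t   CF        PV=CF/(1+0.05825)^t    t·PV
  1       212.50       200.8032       200.8032
  2       212.50       189.7503       379.5005
  3       212.50       179.3057       537.9171
  4    10,212.50     8,142.8974    32,571.5895
  Σ                  8,712.7565    33,689.8103
P = 8,712.7565; Macaulay duration = 33,689.8103 / 8,712.7565 = 3.86672 half-year periods = 1.93336 years.
Modified duration = D_Mac / (1 + y) = 1.93336 / 1.05825 = 1.82694 years.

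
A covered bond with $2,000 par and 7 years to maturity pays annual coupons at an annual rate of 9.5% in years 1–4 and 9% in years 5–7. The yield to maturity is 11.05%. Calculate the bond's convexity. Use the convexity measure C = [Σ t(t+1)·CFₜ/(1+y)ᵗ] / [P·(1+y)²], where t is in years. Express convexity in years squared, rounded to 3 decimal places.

With y = 0.1105:
  t   CF        PV=CF/(1+0.1105)^t    t·PV        t(t+1)·PV
  1       190.00       171.0941       171.0941         342.1882
  2       190.00       154.0694       308.1389         924.4166
  3       190.00       138.7388       416.2164       1,664.8655
  4       190.00       124.9336       499.7345       2,498.6725
  5       180.00       106.5810       532.9049       3,197.4293
  6       180.00        95.9757       575.8540       4,030.9779
  7     2,180.00     1,046.7104     7,326.9730      58,615.7843
  Σ                  1,838.1030     9,830.9158      71,274.3343
P = 1,838.1030.
Convexity = Σ t(t+1)·PV / [P·(1+y)²] = 71,274.3343 / (1,838.1030 × 1.233210) = 31.44316.

31.443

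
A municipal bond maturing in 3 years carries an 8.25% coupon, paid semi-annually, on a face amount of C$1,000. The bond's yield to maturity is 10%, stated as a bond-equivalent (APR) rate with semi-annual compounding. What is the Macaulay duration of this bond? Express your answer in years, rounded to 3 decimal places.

Periodic yield y = 0.05. Discount each cash flow and weight by its period:
  t   CF        PV=CF/(1+0.05)^t    t·PV
  1        41.25        39.2857        39.2857
  2        41.25        37.4150        74.8299
  3        41.25        35.6333       106.8999
  4        41.25        33.9365       135.7459
  5        41.25        32.3205       161.6023
  6     1,041.25       776.9968     4,661.9807
  Σ                    955.5877     5,180.3444
Price P = Σ PV = 955.5877.
Macaulay duration = Σ(t·PV) / P = 5,180.3444 / 955.5877 = 5.42111 half-year periods.
In years: 5.42111 / 2 = 2.71055 years.

2.711 years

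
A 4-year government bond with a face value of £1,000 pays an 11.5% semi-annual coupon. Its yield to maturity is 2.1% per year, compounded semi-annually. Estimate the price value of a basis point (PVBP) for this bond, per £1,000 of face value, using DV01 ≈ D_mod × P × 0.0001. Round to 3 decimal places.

£0.461

Periodic yield y = 0.0105.
  t   CF        PV=CF/(1+0.0105)^t    t·PV
  1        57.50        56.9025        56.9025
  2        57.50        56.3113       112.6225
  3        57.50        55.7261       167.1784
  4        57.50        55.1471       220.5883
  5        57.50        54.5741       272.8703
  6        57.50        54.0070       324.0419
  7        57.50        53.4458       374.1206
  8     1,057.50       972.7245     7,781.7956
  Σ                  1,358.8383     9,310.1202
P = 1,358.8383; D_Mac = 6.85153 half-year periods = 3.42576 yrs; D_mod = 3.39017 yrs.
DV01 ≈ 3.39017 × 1,358.8383 × 0.0001 = 0.460669.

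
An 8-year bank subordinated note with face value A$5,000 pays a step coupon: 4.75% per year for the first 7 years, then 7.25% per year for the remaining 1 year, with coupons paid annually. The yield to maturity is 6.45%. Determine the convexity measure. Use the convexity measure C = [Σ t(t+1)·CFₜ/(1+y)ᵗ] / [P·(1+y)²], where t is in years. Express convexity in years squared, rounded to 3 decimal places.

With y = 0.0645:
  t   CF        PV=CF/(1+0.0645)^t    t·PV        t(t+1)·PV
  1       237.50       223.1094       223.1094         446.2189
  2       237.50       209.5908       419.1817       1,257.5450
  3       237.50       196.8913       590.6740       2,362.6961
  4       237.50       184.9613       739.8453       3,699.2267
  5       237.50       173.7542       868.7709       5,212.6257
  6       237.50       163.2261       979.3566       6,855.4964
  7       237.50       153.3359     1,073.3516       8,586.8125
  8     5,362.50     3,252.3852    26,019.0818     234,171.7359
  Σ                  4,557.2544    30,913.3714     262,592.3572
P = 4,557.2544.
Convexity = Σ t(t+1)·PV / [P·(1+y)²] = 262,592.3572 / (4,557.2544 × 1.133160) = 50.84959.

50.850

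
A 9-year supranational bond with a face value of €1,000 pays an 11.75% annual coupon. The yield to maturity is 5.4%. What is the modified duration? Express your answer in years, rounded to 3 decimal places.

6.193 years

Periodic yield y = 0.054. First find Macaulay duration:
  t   CF        PV=CF/(1+0.054)^t    t·PV
  1       117.50       111.4801       111.4801
  2       117.50       105.7686       211.5371
  3       117.50       100.3497       301.0491
  4       117.50        95.2084       380.8337
  5       117.50        90.3306       451.6529
  6       117.50        85.7026       514.2158
  7       117.50        81.3118       569.1826
  8       117.50        77.1459       617.1674
  9     1,117.50       696.1167     6,265.0500
  Σ                  1,443.4144     9,422.1688
P = 1,443.4144; Macaulay duration = 9,422.1688 / 1,443.4144 = 6.52769 years.
Modified duration = D_Mac / (1 + y) = 6.52769 / 1.054 = 6.19326 years.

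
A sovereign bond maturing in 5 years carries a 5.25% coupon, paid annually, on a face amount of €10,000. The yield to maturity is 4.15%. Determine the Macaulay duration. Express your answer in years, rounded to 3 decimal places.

4.538 years

Periodic yield y = 0.0415. Discount each cash flow and weight by its year:
  t   CF        PV=CF/(1+0.0415)^t    t·PV
  1       525.00       504.0807       504.0807
  2       525.00       483.9949       967.9897
  3       525.00       464.7094     1,394.1283
  4       525.00       446.1924     1,784.7698
  5    10,525.00     8,588.6664    42,943.3319
  Σ                 10,487.6438    47,594.3003
Price P = Σ PV = 10,487.6438.
Macaulay duration = Σ(t·PV) / P = 47,594.3003 / 10,487.6438 = 4.53813 years.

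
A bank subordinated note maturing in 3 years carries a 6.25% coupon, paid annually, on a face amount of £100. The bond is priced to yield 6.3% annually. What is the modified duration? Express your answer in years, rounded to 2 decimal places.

Periodic yield y = 0.063. First find Macaulay duration:
  t   CF        PV=CF/(1+0.063)^t    t·PV
  1         6.25         5.8796         5.8796
  2         6.25         5.5311        11.0623
  3       106.25        88.4564       265.3691
  Σ                     99.8671       282.3110
P = 99.8671; Macaulay duration = 282.3110 / 99.8671 = 2.82687 years.
Modified duration = D_Mac / (1 + y) = 2.82687 / 1.063 = 2.65933 years.

2.66 years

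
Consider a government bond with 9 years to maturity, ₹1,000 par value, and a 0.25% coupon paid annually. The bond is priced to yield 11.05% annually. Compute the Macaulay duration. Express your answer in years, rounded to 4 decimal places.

Periodic yield y = 0.1105. Discount each cash flow and weight by its year:
  t   CF        PV=CF/(1+0.1105)^t    t·PV
  1         2.50         2.2512         2.2512
  2         2.50         2.0272         4.0545
  3         2.50         1.8255         5.4765
  4         2.50         1.6439         6.5755
  5         2.50         1.4803         7.4015
  6         2.50         1.3330         7.9980
  7         2.50         1.2004         8.4025
  8         2.50         1.0809         8.6473
  9     1,002.50       390.3169     3,512.8518
  Σ                    403.1593     3,563.6587
Price P = Σ PV = 403.1593.
Macaulay duration = Σ(t·PV) / P = 3,563.6587 / 403.1593 = 8.83933 years.

8.8393 years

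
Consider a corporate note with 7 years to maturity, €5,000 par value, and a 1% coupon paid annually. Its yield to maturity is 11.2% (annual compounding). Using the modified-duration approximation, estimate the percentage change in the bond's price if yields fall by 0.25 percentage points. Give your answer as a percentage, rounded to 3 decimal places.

+1.505%

Periodic yield y = 0.112. Modified duration first:
  t   CF        PV=CF/(1+0.112)^t    t·PV
  1        50.00        44.9640        44.9640
  2        50.00        40.4353        80.8706
  3        50.00        36.3627       109.0880
  4        50.00        32.7002       130.8009
  5        50.00        29.4067       147.0334
  6        50.00        26.4449       158.6692
  7     5,050.00     2,401.9163    16,813.4140
  Σ                  2,612.2300    17,484.8401
P = 2,612.2300; D_Mac = 6.69345 yrs; D_mod = 6.69345/(1+0.112) = 6.01929 yrs.
ΔP/P ≈ -D_mod · Δy = -6.01929 × (-0.0025) = +0.015048 = +1.5048%.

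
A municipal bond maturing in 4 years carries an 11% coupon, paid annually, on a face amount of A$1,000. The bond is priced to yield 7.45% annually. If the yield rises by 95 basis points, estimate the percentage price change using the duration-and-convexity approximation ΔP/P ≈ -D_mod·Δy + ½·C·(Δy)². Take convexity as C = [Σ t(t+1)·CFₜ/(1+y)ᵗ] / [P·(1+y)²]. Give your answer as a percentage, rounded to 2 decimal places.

-3.01%

With y = 0.0745:
  t   CF        PV=CF/(1+0.0745)^t    t·PV        t(t+1)·PV
  1       110.00       102.3732       102.3732         204.7464
  2       110.00        95.2752       190.5504         571.6512
  3       110.00        88.6693       266.0080       1,064.0320
  4     1,110.00       832.7167     3,330.8670      16,654.3350
  Σ                  1,119.0345     3,889.7986      18,494.7645
P = 1,119.0345; D_Mac = 3.47603 yrs; D_mod = 3.23502 yrs; C = 14.31504.
Duration effect: -3.23502 × (+0.0095) = -0.030733
Convexity effect: 0.5 × 14.31504 × (0.0095)² = +0.0006460
ΔP/P ≈ -0.030733 + 0.0006460 = -0.030087 = -3.0087%.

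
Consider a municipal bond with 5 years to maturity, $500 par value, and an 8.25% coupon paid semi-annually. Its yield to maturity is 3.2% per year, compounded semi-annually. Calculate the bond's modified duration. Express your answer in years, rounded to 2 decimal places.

Periodic yield y = 0.016. First find Macaulay duration:
  t   CF        PV=CF/(1+0.016)^t    t·PV
  1       20.625        20.3002        20.3002
  2       20.625        19.9805        39.9610
  3       20.625        19.6659        58.9976
  4       20.625        19.3562        77.4246
  5       20.625        19.0513        95.2567
  6       20.625        18.7513       112.5079
  7       20.625        18.4560       129.1921
  8       20.625        18.1654       145.3230
  9       20.625        17.8793       160.9137
  10     520.625       444.2096     4,442.0960
  Σ                    615.8157     5,281.9728
P = 615.8157; Macaulay duration = 5,281.9728 / 615.8157 = 8.57720 half-year periods = 4.28860 years.
Modified duration = D_Mac / (1 + y) = 4.28860 / 1.016 = 4.22106 years.

4.22 years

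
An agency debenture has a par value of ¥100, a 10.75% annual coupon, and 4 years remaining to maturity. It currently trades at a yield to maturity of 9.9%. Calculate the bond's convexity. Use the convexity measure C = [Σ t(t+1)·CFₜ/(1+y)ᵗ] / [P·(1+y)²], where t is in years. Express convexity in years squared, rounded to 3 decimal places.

With y = 0.099:
  t   CF        PV=CF/(1+0.099)^t    t·PV        t(t+1)·PV
  1        10.75         9.7816         9.7816          19.5632
  2        10.75         8.9005        17.8009          53.4028
  3        10.75         8.0987        24.2961          97.1844
  4       110.75        75.9194       303.6777       1,518.3887
  Σ                    102.7002       355.5564       1,688.5392
P = 102.7002.
Convexity = Σ t(t+1)·PV / [P·(1+y)²] = 1,688.5392 / (102.7002 × 1.207801) = 13.61270.

13.613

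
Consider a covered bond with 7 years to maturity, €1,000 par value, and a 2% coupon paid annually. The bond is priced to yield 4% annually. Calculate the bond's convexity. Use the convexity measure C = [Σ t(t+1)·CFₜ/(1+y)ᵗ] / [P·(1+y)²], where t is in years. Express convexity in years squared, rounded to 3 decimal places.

47.562

With y = 0.04:
  t   CF        PV=CF/(1+0.04)^t    t·PV        t(t+1)·PV
  1        20.00        19.2308        19.2308          38.4615
  2        20.00        18.4911        36.9822         110.9467
  3        20.00        17.7799        53.3398         213.3591
  4        20.00        17.0961        68.3843         341.9217
  5        20.00        16.4385        82.1927         493.1563
  6        20.00        15.8063        94.8377         663.8642
  7     1,020.00       775.1162     5,425.8132      43,406.5055
  Σ                    879.9589     5,780.7808      45,268.2150
P = 879.9589.
Convexity = Σ t(t+1)·PV / [P·(1+y)²] = 45,268.2150 / (879.9589 × 1.081600) = 47.56246.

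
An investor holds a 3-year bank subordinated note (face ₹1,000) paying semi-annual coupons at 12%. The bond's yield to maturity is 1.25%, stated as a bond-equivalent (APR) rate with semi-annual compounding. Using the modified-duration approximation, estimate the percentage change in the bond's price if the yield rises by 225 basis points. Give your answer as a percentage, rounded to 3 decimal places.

Periodic yield y = 0.00625. Modified duration first:
  t   CF        PV=CF/(1+0.00625)^t    t·PV
  1        60.00        59.6273        59.6273
  2        60.00        59.2570       118.5139
  3        60.00        58.8889       176.6668
  4        60.00        58.5231       234.0926
  5        60.00        58.1596       290.7982
  6     1,060.00     1,021.1052     6,126.6314
  Σ                  1,315.5613     7,006.3303
P = 1,315.5613; D_Mac = 5.32573 half-year periods = 2.66287 yrs; D_mod = 2.66287/(1+0.00625) = 2.64633 yrs.
ΔP/P ≈ -D_mod · Δy = -2.64633 × (+0.0225) = -0.059542 = -5.9542%.

-5.954%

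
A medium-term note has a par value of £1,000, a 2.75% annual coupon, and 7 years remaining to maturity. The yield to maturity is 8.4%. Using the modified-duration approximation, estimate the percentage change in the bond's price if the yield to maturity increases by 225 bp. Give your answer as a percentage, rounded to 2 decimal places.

Periodic yield y = 0.084. Modified duration first:
  t   CF        PV=CF/(1+0.084)^t    t·PV
  1        27.50        25.3690        25.3690
  2        27.50        23.4031        46.8063
  3        27.50        21.5896        64.7688
  4        27.50        19.9166        79.6665
  5        27.50        18.3733        91.8663
  6        27.50        16.9495       101.6970
  7     1,027.50       584.2206     4,089.5441
  Σ                    709.8217     4,499.7180
P = 709.8217; D_Mac = 6.33922 yrs; D_mod = 6.33922/(1+0.084) = 5.84799 yrs.
ΔP/P ≈ -D_mod · Δy = -5.84799 × (+0.0225) = -0.131580 = -13.1580%.

-13.16%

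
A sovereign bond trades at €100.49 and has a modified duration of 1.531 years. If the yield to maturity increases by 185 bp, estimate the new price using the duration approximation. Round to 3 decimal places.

€97.644

Duration approximation: ΔP/P ≈ -D_mod · Δy = -1.531 × (+0.0185) = -0.0283235.
New price ≈ 100.49 × (1 - 0.0283235) = 97.643771485.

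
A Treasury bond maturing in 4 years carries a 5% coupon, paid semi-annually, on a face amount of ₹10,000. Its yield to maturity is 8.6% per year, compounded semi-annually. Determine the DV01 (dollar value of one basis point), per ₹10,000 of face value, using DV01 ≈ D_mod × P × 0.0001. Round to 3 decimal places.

₹3.079

Periodic yield y = 0.043.
  t   CF        PV=CF/(1+0.043)^t    t·PV
  1       250.00       239.6932       239.6932
  2       250.00       229.8113       459.6226
  3       250.00       220.3368       661.0105
  4       250.00       211.2529       845.0118
  5       250.00       202.5436     1,012.7179
  6       250.00       194.1933     1,165.1596
  7       250.00       186.1872     1,303.3105
  8    10,250.00     7,318.9604    58,551.6833
  Σ                  8,802.9787    64,238.2093
P = 8,802.9787; D_Mac = 7.29733 half-year periods = 3.64866 yrs; D_mod = 3.49824 yrs.
DV01 ≈ 3.49824 × 8,802.9787 × 0.0001 = 3.079492.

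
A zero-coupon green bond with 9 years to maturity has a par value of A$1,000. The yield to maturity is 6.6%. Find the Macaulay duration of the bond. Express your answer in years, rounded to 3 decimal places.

A zero-coupon bond has a single cash flow at maturity, so its Macaulay duration equals its maturity: 9 years.

9.000 years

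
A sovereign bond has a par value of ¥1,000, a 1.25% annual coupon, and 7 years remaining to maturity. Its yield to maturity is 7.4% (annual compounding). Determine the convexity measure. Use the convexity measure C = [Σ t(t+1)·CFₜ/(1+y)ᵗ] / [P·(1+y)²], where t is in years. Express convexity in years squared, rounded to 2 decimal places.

45.59

With y = 0.074:
  t   CF        PV=CF/(1+0.074)^t    t·PV        t(t+1)·PV
  1        12.50        11.6387        11.6387          23.2775
  2        12.50        10.8368        21.6736          65.0209
  3        12.50        10.0901        30.2704         121.0817
  4        12.50         9.3949        37.5797         187.8983
  5        12.50         8.7476        43.7380         262.4278
  6        12.50         8.1449        48.8692         342.0847
  7     1,012.50       614.2781     4,299.9470      34,399.5760
  Σ                    673.1312     4,493.7166      35,401.3668
P = 673.1312.
Convexity = Σ t(t+1)·PV / [P·(1+y)²] = 35,401.3668 / (673.1312 × 1.153476) = 45.59442.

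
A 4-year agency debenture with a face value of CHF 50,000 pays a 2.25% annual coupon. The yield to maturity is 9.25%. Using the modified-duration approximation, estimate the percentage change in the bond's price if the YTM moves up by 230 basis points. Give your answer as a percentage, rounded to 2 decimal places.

-8.10%

Periodic yield y = 0.0925. Modified duration first:
  t   CF        PV=CF/(1+0.0925)^t    t·PV
  1     1,125.00     1,029.7483     1,029.7483
  2     1,125.00       942.5614     1,885.1227
  3     1,125.00       862.7564     2,588.2692
  4    51,125.00    35,887.8581   143,551.4322
  Σ                 38,722.9241   149,054.5724
P = 38,722.9241; D_Mac = 3.84926 yrs; D_mod = 3.84926/(1+0.0925) = 3.52335 yrs.
ΔP/P ≈ -D_mod · Δy = -3.52335 × (+0.023) = -0.081037 = -8.1037%.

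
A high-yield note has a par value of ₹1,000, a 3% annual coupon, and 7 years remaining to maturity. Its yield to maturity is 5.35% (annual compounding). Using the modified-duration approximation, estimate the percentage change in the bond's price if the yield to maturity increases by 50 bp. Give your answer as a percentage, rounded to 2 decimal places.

Periodic yield y = 0.0535. Modified duration first:
  t   CF        PV=CF/(1+0.0535)^t    t·PV
  1        30.00        28.4765        28.4765
  2        30.00        27.0304        54.0608
  3        30.00        25.6577        76.9731
  4        30.00        24.3547        97.4189
  5        30.00        23.1179       115.5895
  6        30.00        21.9439       131.6635
  7     1,030.00       715.1472     5,006.0304
  Σ                    865.7283     5,510.2127
P = 865.7283; D_Mac = 6.36483 yrs; D_mod = 6.36483/(1+0.0535) = 6.04160 yrs.
ΔP/P ≈ -D_mod · Δy = -6.04160 × (+0.005) = -0.030208 = -3.0208%.

-3.02%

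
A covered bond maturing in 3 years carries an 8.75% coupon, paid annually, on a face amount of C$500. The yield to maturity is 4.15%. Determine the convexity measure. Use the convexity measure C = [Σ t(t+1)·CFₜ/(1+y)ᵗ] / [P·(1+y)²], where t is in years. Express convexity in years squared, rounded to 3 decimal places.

With y = 0.0415:
  t   CF        PV=CF/(1+0.0415)^t    t·PV        t(t+1)·PV
  1        43.75        42.0067        42.0067          84.0134
  2        43.75        40.3329        80.6658         241.9974
  3       543.75       481.3062     1,443.9186       5,775.6743
  Σ                    563.6458     1,566.5911       6,101.6852
P = 563.6458.
Convexity = Σ t(t+1)·PV / [P·(1+y)²] = 6,101.6852 / (563.6458 × 1.084722) = 9.97987.

9.980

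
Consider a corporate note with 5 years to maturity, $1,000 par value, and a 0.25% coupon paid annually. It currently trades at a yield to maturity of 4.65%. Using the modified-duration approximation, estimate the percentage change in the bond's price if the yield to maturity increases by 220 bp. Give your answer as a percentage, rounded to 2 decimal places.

-10.45%

Periodic yield y = 0.0465. Modified duration first:
  t   CF        PV=CF/(1+0.0465)^t    t·PV
  1         2.50         2.3889         2.3889
  2         2.50         2.2828         4.5655
  3         2.50         2.1813         6.5440
  4         2.50         2.0844         8.3376
  5     1,002.50       798.7083     3,993.5417
  Σ                    807.6458     4,015.3778
P = 807.6458; D_Mac = 4.97171 yrs; D_mod = 4.97171/(1+0.0465) = 4.75079 yrs.
ΔP/P ≈ -D_mod · Δy = -4.75079 × (+0.022) = -0.104517 = -10.4517%.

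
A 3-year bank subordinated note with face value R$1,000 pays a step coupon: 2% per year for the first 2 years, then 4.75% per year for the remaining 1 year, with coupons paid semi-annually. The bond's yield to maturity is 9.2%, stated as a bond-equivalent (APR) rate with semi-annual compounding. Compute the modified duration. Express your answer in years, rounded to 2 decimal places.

Periodic yield y = 0.046. First find Macaulay duration:
  t   CF        PV=CF/(1+0.046)^t    t·PV
  1        10.00         9.5602         9.5602
  2        10.00         9.1398        18.2796
  3        10.00         8.7379        26.2136
  4        10.00         8.3536        33.4144
  5        23.75        18.9673        94.8364
  6     1,023.75       781.6347     4,689.8079
  Σ                    836.3934     4,872.1121
P = 836.3934; Macaulay duration = 4,872.1121 / 836.3934 = 5.82514 half-year periods = 2.91257 years.
Modified duration = D_Mac / (1 + y) = 2.91257 / 1.046 = 2.78449 years.

2.78 years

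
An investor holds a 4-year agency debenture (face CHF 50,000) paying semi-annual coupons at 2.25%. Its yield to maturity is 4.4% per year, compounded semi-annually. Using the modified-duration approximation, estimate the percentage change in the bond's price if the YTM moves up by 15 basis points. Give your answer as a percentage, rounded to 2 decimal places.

-0.56%

Periodic yield y = 0.022. Modified duration first:
  t   CF        PV=CF/(1+0.022)^t    t·PV
  1       562.50       550.3914       550.3914
  2       562.50       538.5434     1,077.0869
  3       562.50       526.9505     1,580.8516
  4       562.50       515.6072     2,062.4287
  5       562.50       504.5080     2,522.5399
  6       562.50       493.6477     2,961.8864
  7       562.50       483.0213     3,381.1489
  8    50,562.50    42,483.6060   339,868.8481
  Σ                 46,096.2755   354,005.1818
P = 46,096.2755; D_Mac = 7.67969 half-year periods = 3.83985 yrs; D_mod = 3.83985/(1+0.022) = 3.75719 yrs.
ΔP/P ≈ -D_mod · Δy = -3.75719 × (+0.0015) = -0.005636 = -0.5636%.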